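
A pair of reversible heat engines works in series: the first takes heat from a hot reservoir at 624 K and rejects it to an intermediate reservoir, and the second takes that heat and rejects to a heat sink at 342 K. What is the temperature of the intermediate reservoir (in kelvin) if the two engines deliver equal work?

For reversible stages Q_m = Q_H·(T_m/T_H). Setting W₁ = Q_H(1 − T_m/T_H) equal to W₂ = Q_m(1 − T_C/T_m) = Q_H·(T_m − T_C)/T_H gives T_H − T_m = T_m − T_C, so T_m = (T_H + T_C)/2 = (624.00 + 342.00)/2 = 483.0 K.

T_m ≈ 483.0 K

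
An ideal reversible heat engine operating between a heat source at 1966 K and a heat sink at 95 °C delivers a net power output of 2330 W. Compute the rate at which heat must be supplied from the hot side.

Q̇_H ≈ 2870 W

T_C = 95 °C → 95 + 273.15 = 368.15 K.
Since the cycle is reversible, η = 1 − T_C/T_H = 1 − 368.15/1966.00 = 0.8127.
Q_H = W/η = 2330/0.8127 = 2870 W.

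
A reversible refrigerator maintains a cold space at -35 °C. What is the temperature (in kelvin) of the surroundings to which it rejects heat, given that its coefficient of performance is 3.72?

T_C = -35 °C → -35 + 273.15 = 238.15 K.
COP_R = T_C/(T_H − T_C) ⇒ T_H = T_C·(1 + 1/COP_R) = 238.15 × (1 + 1/3.72) = 302 K.

T_H ≈ 302 K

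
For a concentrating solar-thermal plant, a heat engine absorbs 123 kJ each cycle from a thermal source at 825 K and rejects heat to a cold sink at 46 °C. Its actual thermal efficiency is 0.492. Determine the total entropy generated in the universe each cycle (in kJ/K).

T_C = 46 °C → 46 + 273.15 = 319.15 K.
W = η·Q_H = 0.492 × 123 = 60.52 kJ, so Q_C = Q_H − W = 62.48 kJ.
Entropy balance on the reservoirs: −Q_H/T_H = -0.1491 kJ/K, +Q_C/T_C = 0.1958 kJ/K.
ΔS_univ = −Q_H/T_H + Q_C/T_C = 0.04669 kJ/K (> 0, since η = 0.492 < η_Carnot = 0.613).

ΔS_univ ≈ 0.04669 kJ/K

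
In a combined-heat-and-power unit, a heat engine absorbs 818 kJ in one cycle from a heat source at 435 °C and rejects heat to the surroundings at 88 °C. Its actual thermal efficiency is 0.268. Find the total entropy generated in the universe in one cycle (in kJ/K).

ΔS_univ ≈ 0.503 kJ/K

T_H = 435 °C → 435 + 273.15 = 708.15 K.
T_C = 88 °C → 88 + 273.15 = 361.15 K.
W = η·Q_H = 0.268 × 818 = 219.2 kJ, so Q_C = Q_H − W = 598.8 kJ.
The hot reservoir loses entropy Q_H/T_H = 818/708.15 = 1.155 kJ/K; the cold reservoir gains Q_C/T_C = 598.8/361.15 = 1.658 kJ/K.
ΔS_univ = −Q_H/T_H + Q_C/T_C = 0.503 kJ/K (> 0, since η = 0.268 < η_Carnot = 0.490).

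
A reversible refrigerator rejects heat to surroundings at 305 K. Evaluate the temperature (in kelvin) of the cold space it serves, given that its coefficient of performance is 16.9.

COP_R = T_C/(T_H − T_C) ⇒ T_C = T_H·COP_R/(1 + COP_R) = 305.00 × 16.9/(1 + 16.9) = 288 K.

T_C ≈ 288 K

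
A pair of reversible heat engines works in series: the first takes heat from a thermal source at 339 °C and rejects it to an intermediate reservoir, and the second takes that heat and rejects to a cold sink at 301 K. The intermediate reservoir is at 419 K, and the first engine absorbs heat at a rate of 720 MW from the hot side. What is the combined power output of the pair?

T_H = 339 °C → 339 + 273.15 = 612.15 K.
Two reversible stages in series are equivalent to a single Carnot engine between T_H and T_C, so η_total = 1 − T_C/T_H = 1 − 301.00/612.15 = 0.5083.
W_total = η_total · Q_H = 0.5083 × 720 = 366 MW.

Ẇ_total ≈ 366 MW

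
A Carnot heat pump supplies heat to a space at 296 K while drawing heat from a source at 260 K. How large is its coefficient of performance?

For a reversible heat pump, COP_HP = T_H/(T_H − T_C) = 296.00/(296.00 − 260.00) = 8.222.

COP_HP ≈ 8.222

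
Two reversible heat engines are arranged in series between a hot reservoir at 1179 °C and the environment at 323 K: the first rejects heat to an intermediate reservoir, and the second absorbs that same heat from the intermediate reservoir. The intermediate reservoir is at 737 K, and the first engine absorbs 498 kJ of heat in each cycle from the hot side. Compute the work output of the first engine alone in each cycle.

T_H = 1179 °C → 1179 + 273.15 = 1452.15 K.
First-stage efficiency η₁ = 1 − T_m/T_H = 1 − 737.00/1452.15 = 0.4925.
W₁ = η₁·Q_H = 0.4925 × 498 = 245 kJ.

W₁ ≈ 245 kJ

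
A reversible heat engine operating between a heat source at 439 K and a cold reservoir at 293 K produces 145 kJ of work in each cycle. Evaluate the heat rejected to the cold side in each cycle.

Q_C ≈ 291 kJ

Since the cycle is reversible, η = 1 − T_C/T_H = 1 − 293.00/439.00 = 0.3326.
Since Q_C/Q_H = T_C/T_H and Q_H = W/η, Q_C = W·T_C/(T_H − T_C) = 145 × 293.00/146.00 = 291 kJ.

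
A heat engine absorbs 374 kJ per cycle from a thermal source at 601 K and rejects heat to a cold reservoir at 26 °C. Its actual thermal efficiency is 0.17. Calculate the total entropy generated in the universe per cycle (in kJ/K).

T_C = 26 °C → 26 + 273.15 = 299.15 K.
W = η·Q_H = 0.17 × 374 = 63.58 kJ, so Q_C = Q_H − W = 310.4 kJ.
Entropy balance on the reservoirs: −Q_H/T_H = -0.6223 kJ/K, +Q_C/T_C = 1.038 kJ/K.
ΔS_univ = −Q_H/T_H + Q_C/T_C = 0.415 kJ/K (> 0, since η = 0.17 < η_Carnot = 0.502).

ΔS_univ ≈ 0.415 kJ/K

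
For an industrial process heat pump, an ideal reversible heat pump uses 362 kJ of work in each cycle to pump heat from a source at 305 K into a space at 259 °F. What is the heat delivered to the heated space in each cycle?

T_H = 259 °F → (259 − 32) × 5/9 = 126.11 °C = 399.26 K.
For a reversible heat pump, COP_HP = T_H/(T_H − T_C) = 399.26/94.26 = 4.2357.
Q_H = COP_HP · W = 4.2357 × 362 = 1530 kJ.

Q_H ≈ 1530 kJ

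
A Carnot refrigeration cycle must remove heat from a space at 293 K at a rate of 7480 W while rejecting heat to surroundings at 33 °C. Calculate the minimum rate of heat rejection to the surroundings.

Q̇_H ≈ 7820 W

T_H = 33 °C → 33 + 273.15 = 306.15 K.
For a reversible cycle Q_H/Q_C = T_H/T_C, so Q_H = Q_C·T_H/T_C = 7480 × 306.15/293.00 = 7820 W.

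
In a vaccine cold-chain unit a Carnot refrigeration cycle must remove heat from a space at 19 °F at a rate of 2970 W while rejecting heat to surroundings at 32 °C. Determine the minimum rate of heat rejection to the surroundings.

T_H = 32 °C → 32 + 273.15 = 305.15 K.
T_C = 19 °F → (19 − 32) × 5/9 = -7.22 °C = 265.93 K.
For a reversible cycle Q_H/Q_C = T_H/T_C, so Q_H = Q_C·T_H/T_C = 2970 × 305.15/265.93 = 3408 W.

Q̇_H ≈ 3408 W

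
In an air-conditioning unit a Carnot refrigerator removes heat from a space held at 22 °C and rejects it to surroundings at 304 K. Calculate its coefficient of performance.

COP_R ≈ 33.35

T_C = 22 °C → 22 + 273.15 = 295.15 K.
Carnot COP: COP_R = T_C/(T_H − T_C) = 295.15/(304.00 − 295.15) = 33.35.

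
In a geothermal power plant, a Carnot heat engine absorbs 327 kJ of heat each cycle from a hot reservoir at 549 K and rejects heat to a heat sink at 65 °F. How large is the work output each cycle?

W ≈ 153 kJ

T_C = 65 °F → (65 − 32) × 5/9 = 18.33 °C = 291.48 K.
η_rev = 1 − T_C/T_H = 1 − 291.48/549.00 = 0.4691.
W = η·Q_H = 0.4691 × 327 = 153 kJ.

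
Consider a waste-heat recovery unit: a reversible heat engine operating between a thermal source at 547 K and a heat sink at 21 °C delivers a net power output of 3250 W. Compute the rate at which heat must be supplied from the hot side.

Q̇_H ≈ 7030 W

T_C = 21 °C → 21 + 273.15 = 294.15 K.
Carnot efficiency: η = 1 − T_C/T_H = 1 − 294.15/547.00 = 0.4622.
Q_H = W/η = 3250/0.4622 = 7030 W.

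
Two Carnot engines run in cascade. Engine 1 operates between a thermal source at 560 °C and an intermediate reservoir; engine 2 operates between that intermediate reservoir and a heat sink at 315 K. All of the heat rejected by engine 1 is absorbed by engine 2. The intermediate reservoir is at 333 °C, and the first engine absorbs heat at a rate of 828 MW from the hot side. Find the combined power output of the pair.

Ẇ_total ≈ 515 MW

T_H = 560 °C → 560 + 273.15 = 833.15 K.
Two reversible stages in series are equivalent to a single Carnot engine between T_H and T_C, so η_total = 1 − T_C/T_H = 1 − 315.00/833.15 = 0.6219.
W_total = η_total · Q_H = 0.6219 × 828 = 515 MW.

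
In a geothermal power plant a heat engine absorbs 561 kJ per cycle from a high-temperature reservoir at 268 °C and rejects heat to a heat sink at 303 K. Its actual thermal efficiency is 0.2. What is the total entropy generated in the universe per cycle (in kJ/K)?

T_H = 268 °C → 268 + 273.15 = 541.15 K.
W = η·Q_H = 0.2 × 561 = 112.2 kJ, so Q_C = Q_H − W = 448.8 kJ.
Entropy balance on the reservoirs: −Q_H/T_H = -1.037 kJ/K, +Q_C/T_C = 1.481 kJ/K.
ΔS_univ = −Q_H/T_H + Q_C/T_C = 0.445 kJ/K (> 0, since η = 0.2 < η_Carnot = 0.440).

ΔS_univ ≈ 0.445 kJ/K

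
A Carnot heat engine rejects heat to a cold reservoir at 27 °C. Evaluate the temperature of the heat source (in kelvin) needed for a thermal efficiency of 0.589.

T_C = 27 °C → 27 + 273.15 = 300.15 K.
From η = 1 − T_C/T_H, solving for T_H gives T_H = T_C/(1 − η) = 300.15/(1 − 0.589) = 730 K.

T_H ≈ 730 K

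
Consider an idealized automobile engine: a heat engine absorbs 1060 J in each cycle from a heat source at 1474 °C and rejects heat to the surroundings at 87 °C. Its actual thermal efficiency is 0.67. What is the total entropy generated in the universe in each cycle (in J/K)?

ΔS_univ ≈ 0.3646 J/K

T_H = 1474 °C → 1474 + 273.15 = 1747.15 K.
T_C = 87 °C → 87 + 273.15 = 360.15 K.
W = η·Q_H = 0.67 × 1060 = 710.2 J, so Q_C = Q_H − W = 349.8 J.
Entropy balance on the reservoirs: −Q_H/T_H = -0.6067 J/K, +Q_C/T_C = 0.9713 J/K.
ΔS_univ = −Q_H/T_H + Q_C/T_C = 0.3646 J/K (> 0, since η = 0.67 < η_Carnot = 0.794).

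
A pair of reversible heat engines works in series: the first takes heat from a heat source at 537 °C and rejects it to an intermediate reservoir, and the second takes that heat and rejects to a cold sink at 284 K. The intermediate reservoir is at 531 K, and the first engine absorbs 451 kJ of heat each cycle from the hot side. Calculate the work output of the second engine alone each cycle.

W₂ ≈ 137.5 kJ

T_H = 537 °C → 537 + 273.15 = 810.15 K.
Heat entering the second stage: Q_m = Q_H·(T_m/T_H) = 451 × 531.00/810.15 = 295.6 kJ.
Second-stage efficiency η₂ = 1 − T_C/T_m = 1 − 284.00/531.00 = 0.4652, so W₂ = η₂·Q_m = 137.5 kJ.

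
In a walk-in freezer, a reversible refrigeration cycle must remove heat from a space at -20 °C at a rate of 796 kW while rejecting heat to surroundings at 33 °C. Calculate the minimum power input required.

T_H = 33 °C → 33 + 273.15 = 306.15 K.
T_C = -20 °C → -20 + 273.15 = 253.15 K.
Carnot COP: COP_R = T_C/(T_H − T_C) = 253.15/53.00 = 4.7764.
W = Q_C/COP_R = 796/4.7764 = 167 kW.

Ẇ_in ≈ 167 kW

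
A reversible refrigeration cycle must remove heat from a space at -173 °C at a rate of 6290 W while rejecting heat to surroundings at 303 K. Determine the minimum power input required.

Ẇ_in ≈ 12700 W

T_C = -173 °C → -173 + 273.15 = 100.15 K.
For a reversible refrigerator, COP_R = T_C/(T_H − T_C) = 100.15/202.85 = 0.4937.
W = Q_C/COP_R = 6290/0.4937 = 12700 W.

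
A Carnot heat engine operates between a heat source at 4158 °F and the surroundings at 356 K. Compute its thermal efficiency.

η ≈ 0.8612

T_H = 4158 °F → (4158 − 32) × 5/9 = 2292.22 °C = 2565.37 K.
Since the cycle is reversible, η = 1 − T_C/T_H = 1 − 356.00/2565.37 = 0.8612.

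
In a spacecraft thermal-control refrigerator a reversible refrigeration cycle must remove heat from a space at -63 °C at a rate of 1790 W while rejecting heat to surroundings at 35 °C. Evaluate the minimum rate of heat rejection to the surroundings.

Q̇_H ≈ 2620 W

T_H = 35 °C → 35 + 273.15 = 308.15 K.
T_C = -63 °C → -63 + 273.15 = 210.15 K.
For a reversible cycle Q_H/Q_C = T_H/T_C, so Q_H = Q_C·T_H/T_C = 1790 × 308.15/210.15 = 2620 W.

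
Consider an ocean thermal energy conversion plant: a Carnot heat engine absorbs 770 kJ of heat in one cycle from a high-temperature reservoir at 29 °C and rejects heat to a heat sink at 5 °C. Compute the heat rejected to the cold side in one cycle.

T_H = 29 °C → 29 + 273.15 = 302.15 K.
T_C = 5 °C → 5 + 273.15 = 278.15 K.
The Carnot efficiency is η = 1 − T_C/T_H = 1 − 278.15/302.15 = 0.0794.
For a reversible cycle Q_C/Q_H = T_C/T_H, so Q_C = 770 × 278.15/302.15 = 708.8 kJ.

Q_C ≈ 708.8 kJ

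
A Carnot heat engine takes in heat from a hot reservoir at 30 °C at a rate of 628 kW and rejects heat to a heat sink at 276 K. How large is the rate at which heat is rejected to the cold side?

Q̇_C ≈ 572 kW

T_H = 30 °C → 30 + 273.15 = 303.15 K.
The Carnot efficiency is η = 1 − T_C/T_H = 1 − 276.00/303.15 = 0.0896.
For a reversible cycle Q_C/Q_H = T_C/T_H, so Q_C = 628 × 276.00/303.15 = 572 kW.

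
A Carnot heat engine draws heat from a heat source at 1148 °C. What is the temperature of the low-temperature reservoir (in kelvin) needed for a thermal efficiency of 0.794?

T_H = 1148 °C → 1148 + 273.15 = 1421.15 K.
From η = 1 − T_C/T_H, T_C = T_H·(1 − η) = 1421.15 × (1 − 0.794) = 292.8 K.

T_C ≈ 292.8 K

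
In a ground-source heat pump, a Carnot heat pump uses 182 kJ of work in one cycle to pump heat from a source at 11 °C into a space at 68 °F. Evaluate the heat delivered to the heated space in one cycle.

T_H = 68 °F → (68 − 32) × 5/9 = 20.00 °C = 293.15 K.
T_C = 11 °C → 11 + 273.15 = 284.15 K.
For a reversible heat pump, COP_HP = T_H/(T_H − T_C) = 293.15/9.00 = 32.5722.
Q_H = COP_HP · W = 32.5722 × 182 = 5928 kJ.

Q_H ≈ 5928 kJ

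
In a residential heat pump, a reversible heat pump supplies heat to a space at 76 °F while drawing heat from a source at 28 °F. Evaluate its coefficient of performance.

COP_HP ≈ 11.2

T_H = 76 °F → (76 − 32) × 5/9 = 24.44 °C = 297.59 K.
T_C = 28 °F → (28 − 32) × 5/9 = -2.22 °C = 270.93 K.
COP_HP = T_H/(T_H − T_C) = 297.59/(297.59 − 270.93) = 11.2.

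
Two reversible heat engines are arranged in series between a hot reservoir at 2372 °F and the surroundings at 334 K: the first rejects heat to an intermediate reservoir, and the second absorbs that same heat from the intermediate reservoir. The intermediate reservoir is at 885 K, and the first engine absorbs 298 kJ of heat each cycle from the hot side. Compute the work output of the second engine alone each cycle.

W₂ ≈ 104.4 kJ

T_H = 2372 °F → (2372 − 32) × 5/9 = 1300.00 °C = 1573.15 K.
Heat entering the second stage: Q_m = Q_H·(T_m/T_H) = 298 × 885.00/1573.15 = 167.6 kJ.
Second-stage efficiency η₂ = 1 − T_C/T_m = 1 − 334.00/885.00 = 0.6226, so W₂ = η₂·Q_m = 104.4 kJ.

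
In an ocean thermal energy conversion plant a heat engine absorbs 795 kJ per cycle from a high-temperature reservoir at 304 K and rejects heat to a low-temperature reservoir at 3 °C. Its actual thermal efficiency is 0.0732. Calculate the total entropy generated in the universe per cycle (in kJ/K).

T_C = 3 °C → 3 + 273.15 = 276.15 K.
W = η·Q_H = 0.0732 × 795 = 58.19 kJ, so Q_C = Q_H − W = 736.8 kJ.
Reservoir entropy changes: ΔS_H = −Q_H/T_H = −795/304.00 = -2.615 kJ/K and ΔS_C = +Q_C/T_C = 736.8/276.15 = 2.668 kJ/K.
ΔS_univ = −Q_H/T_H + Q_C/T_C = 0.05301 kJ/K (> 0, since η = 0.0732 < η_Carnot = 0.092).

ΔS_univ ≈ 0.05301 kJ/K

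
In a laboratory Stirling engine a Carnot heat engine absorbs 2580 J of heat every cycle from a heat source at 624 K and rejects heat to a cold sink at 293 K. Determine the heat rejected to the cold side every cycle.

η_rev = 1 − T_C/T_H = 1 − 293.00/624.00 = 0.5304.
For a reversible cycle Q_C/Q_H = T_C/T_H, so Q_C = 2580 × 293.00/624.00 = 1210 J.

Q_C ≈ 1210 J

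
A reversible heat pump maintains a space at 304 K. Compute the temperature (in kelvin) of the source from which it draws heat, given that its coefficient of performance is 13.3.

T_C ≈ 281 K

COP_HP = T_H/(T_H − T_C) ⇒ T_C = T_H·(COP_HP − 1)/COP_HP = 304.00 × (13.3 − 1)/13.3 = 281 K.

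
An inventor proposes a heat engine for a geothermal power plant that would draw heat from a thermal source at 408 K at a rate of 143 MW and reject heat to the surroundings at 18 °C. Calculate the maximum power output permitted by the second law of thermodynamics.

T_C = 18 °C → 18 + 273.15 = 291.15 K.
The second-law ceiling is the Carnot efficiency, η_max = 1 − T_C/T_H = 1 − 291.15/408.00 = 0.2864.
W_max = η_max · Q_H = 0.2864 × 143 = 41.0 MW.

Ẇ_max ≈ 41.0 MW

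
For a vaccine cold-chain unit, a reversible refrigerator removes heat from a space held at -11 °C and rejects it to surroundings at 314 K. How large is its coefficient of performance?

COP_R ≈ 5.06

T_C = -11 °C → -11 + 273.15 = 262.15 K.
For a reversible refrigerator, COP_R = T_C/(T_H − T_C) = 262.15/(314.00 − 262.15) = 5.06.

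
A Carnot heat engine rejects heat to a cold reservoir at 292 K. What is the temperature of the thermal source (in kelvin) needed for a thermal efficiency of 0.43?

T_H ≈ 512 K

From η = 1 − T_C/T_H, solving for T_H gives T_H = T_C/(1 − η) = 292.00/(1 − 0.43) = 512 K.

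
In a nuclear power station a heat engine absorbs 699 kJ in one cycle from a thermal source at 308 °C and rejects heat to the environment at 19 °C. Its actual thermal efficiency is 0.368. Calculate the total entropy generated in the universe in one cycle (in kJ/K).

T_H = 308 °C → 308 + 273.15 = 581.15 K.
T_C = 19 °C → 19 + 273.15 = 292.15 K.
W = η·Q_H = 0.368 × 699 = 257.2 kJ, so Q_C = Q_H − W = 441.8 kJ.
The hot reservoir loses entropy Q_H/T_H = 699/581.15 = 1.203 kJ/K; the cold reservoir gains Q_C/T_C = 441.8/292.15 = 1.512 kJ/K.
ΔS_univ = −Q_H/T_H + Q_C/T_C = 0.309 kJ/K (> 0, since η = 0.368 < η_Carnot = 0.497).

ΔS_univ ≈ 0.309 kJ/K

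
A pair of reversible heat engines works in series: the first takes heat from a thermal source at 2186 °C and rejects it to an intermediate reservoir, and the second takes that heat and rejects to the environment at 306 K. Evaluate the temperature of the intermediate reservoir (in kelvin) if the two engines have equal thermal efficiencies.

T_H = 2186 °C → 2186 + 273.15 = 2459.15 K.
Equal efficiencies require 1 − T_m/T_H = 1 − T_C/T_m, i.e. T_m/T_H = T_C/T_m, so T_m = √(T_H·T_C) = √(2459.15 × 306.00) = 867 K.

T_m ≈ 867 K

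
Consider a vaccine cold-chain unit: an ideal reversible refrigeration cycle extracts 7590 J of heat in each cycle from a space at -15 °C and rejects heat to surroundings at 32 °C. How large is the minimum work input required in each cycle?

W_in ≈ 1380 J

T_H = 32 °C → 32 + 273.15 = 305.15 K.
T_C = -15 °C → -15 + 273.15 = 258.15 K.
Carnot COP: COP_R = T_C/(T_H − T_C) = 258.15/47.00 = 5.4926.
W = Q_C/COP_R = 7590/5.4926 = 1380 J.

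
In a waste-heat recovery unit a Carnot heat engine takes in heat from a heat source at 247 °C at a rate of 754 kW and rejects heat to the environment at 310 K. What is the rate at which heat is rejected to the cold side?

Q̇_C ≈ 449 kW

T_H = 247 °C → 247 + 273.15 = 520.15 K.
η_rev = 1 − T_C/T_H = 1 − 310.00/520.15 = 0.4040.
For a reversible cycle Q_C/Q_H = T_C/T_H, so Q_C = 754 × 310.00/520.15 = 449 kW.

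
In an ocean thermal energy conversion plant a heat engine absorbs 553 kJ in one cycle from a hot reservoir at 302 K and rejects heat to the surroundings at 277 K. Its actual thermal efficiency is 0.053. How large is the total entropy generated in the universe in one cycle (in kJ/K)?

W = η·Q_H = 0.053 × 553 = 29.31 kJ, so Q_C = Q_H − W = 523.7 kJ.
Entropy balance on the reservoirs: −Q_H/T_H = -1.831 kJ/K, +Q_C/T_C = 1.891 kJ/K.
ΔS_univ = −Q_H/T_H + Q_C/T_C = 0.0595 kJ/K (> 0, since η = 0.053 < η_Carnot = 0.083).

ΔS_univ ≈ 0.0595 kJ/K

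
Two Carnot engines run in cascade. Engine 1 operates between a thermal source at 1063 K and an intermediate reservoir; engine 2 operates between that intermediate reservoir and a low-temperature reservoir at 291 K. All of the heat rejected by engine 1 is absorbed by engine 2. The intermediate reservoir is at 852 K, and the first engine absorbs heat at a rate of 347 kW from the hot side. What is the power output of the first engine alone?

First-stage efficiency η₁ = 1 − T_m/T_H = 1 − 852.00/1063.00 = 0.1985.
W₁ = η₁·Q_H = 0.1985 × 347 = 68.88 kW.

Ẇ₁ ≈ 68.88 kW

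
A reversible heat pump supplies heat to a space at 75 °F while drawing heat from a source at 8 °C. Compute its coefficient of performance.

COP_HP ≈ 18.7

T_H = 75 °F → (75 − 32) × 5/9 = 23.89 °C = 297.04 K.
T_C = 8 °C → 8 + 273.15 = 281.15 K.
Reversible heating COP: COP_HP = T_H/(T_H − T_C) = 297.04/(297.04 − 281.15) = 18.7.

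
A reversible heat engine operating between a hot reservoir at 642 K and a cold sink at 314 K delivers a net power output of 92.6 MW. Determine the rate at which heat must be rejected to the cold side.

Q̇_C ≈ 88.6 MW

The Carnot efficiency is η = 1 − T_C/T_H = 1 − 314.00/642.00 = 0.5109.
Since Q_C/Q_H = T_C/T_H and Q_H = W/η, Q_C = W·T_C/(T_H − T_C) = 92.6 × 314.00/328.00 = 88.6 MW.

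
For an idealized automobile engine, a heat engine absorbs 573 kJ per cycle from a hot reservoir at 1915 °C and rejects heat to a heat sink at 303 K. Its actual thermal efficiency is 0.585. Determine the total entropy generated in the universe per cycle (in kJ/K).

ΔS_univ ≈ 0.5229 kJ/K

T_H = 1915 °C → 1915 + 273.15 = 2188.15 K.
W = η·Q_H = 0.585 × 573 = 335.2 kJ, so Q_C = Q_H − W = 237.8 kJ.
The hot reservoir loses entropy Q_H/T_H = 573/2188.15 = 0.2619 kJ/K; the cold reservoir gains Q_C/T_C = 237.8/303.00 = 0.7848 kJ/K.
ΔS_univ = −Q_H/T_H + Q_C/T_C = 0.5229 kJ/K (> 0, since η = 0.585 < η_Carnot = 0.862).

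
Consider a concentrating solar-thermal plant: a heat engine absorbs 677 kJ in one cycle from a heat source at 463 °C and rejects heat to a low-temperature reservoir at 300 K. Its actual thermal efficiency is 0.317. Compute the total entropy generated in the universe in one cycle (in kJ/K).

T_H = 463 °C → 463 + 273.15 = 736.15 K.
W = η·Q_H = 0.317 × 677 = 214.6 kJ, so Q_C = Q_H − W = 462.4 kJ.
Reservoir entropy changes: ΔS_H = −Q_H/T_H = −677/736.15 = -0.9196 kJ/K and ΔS_C = +Q_C/T_C = 462.4/300.00 = 1.541 kJ/K.
ΔS_univ = −Q_H/T_H + Q_C/T_C = 0.6217 kJ/K (> 0, since η = 0.317 < η_Carnot = 0.592).

ΔS_univ ≈ 0.6217 kJ/K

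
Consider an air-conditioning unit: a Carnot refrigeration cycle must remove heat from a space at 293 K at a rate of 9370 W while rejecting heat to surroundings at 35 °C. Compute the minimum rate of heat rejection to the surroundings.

T_H = 35 °C → 35 + 273.15 = 308.15 K.
For a reversible cycle Q_H/Q_C = T_H/T_C, so Q_H = Q_C·T_H/T_C = 9370 × 308.15/293.00 = 9850 W.

Q̇_H ≈ 9850 W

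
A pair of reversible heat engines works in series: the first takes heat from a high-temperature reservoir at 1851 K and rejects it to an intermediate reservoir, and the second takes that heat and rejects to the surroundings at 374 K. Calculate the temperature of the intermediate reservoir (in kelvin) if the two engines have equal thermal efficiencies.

T_m ≈ 832 K

Equal efficiencies require 1 − T_m/T_H = 1 − T_C/T_m, i.e. T_m/T_H = T_C/T_m, so T_m = √(T_H·T_C) = √(1851.00 × 374.00) = 832 K.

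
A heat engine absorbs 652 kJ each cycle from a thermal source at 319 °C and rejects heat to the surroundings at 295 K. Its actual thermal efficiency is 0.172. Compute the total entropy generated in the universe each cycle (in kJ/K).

ΔS_univ ≈ 0.729 kJ/K

T_H = 319 °C → 319 + 273.15 = 592.15 K.
W = η·Q_H = 0.172 × 652 = 112.1 kJ, so Q_C = Q_H − W = 539.9 kJ.
The hot reservoir loses entropy Q_H/T_H = 652/592.15 = 1.101 kJ/K; the cold reservoir gains Q_C/T_C = 539.9/295.00 = 1.830 kJ/K.
ΔS_univ = −Q_H/T_H + Q_C/T_C = 0.729 kJ/K (> 0, since η = 0.172 < η_Carnot = 0.502).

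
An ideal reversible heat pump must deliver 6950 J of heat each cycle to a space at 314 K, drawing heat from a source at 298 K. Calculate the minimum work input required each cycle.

W_in ≈ 354 J

For a reversible heat pump, COP_HP = T_H/(T_H − T_C) = 314.00/16.00 = 19.6250.
W = Q_H/COP_HP = 6950/19.6250 = 354 J.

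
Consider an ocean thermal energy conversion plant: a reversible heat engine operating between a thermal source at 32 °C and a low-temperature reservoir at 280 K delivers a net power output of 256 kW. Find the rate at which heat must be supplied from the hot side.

T_H = 32 °C → 32 + 273.15 = 305.15 K.
Since the cycle is reversible, η = 1 − T_C/T_H = 1 − 280.00/305.15 = 0.0824.
Q_H = W/η = 256/0.0824 = 3110 kW.

Q̇_H ≈ 3110 kW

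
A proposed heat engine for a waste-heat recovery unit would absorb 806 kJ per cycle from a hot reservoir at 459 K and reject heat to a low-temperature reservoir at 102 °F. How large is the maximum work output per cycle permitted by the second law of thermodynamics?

T_C = 102 °F → (102 − 32) × 5/9 = 38.89 °C = 312.04 K.
By the Carnot theorem, η_max = 1 − T_C/T_H = 1 − 312.04/459.00 = 0.3202.
W_max = η_max · Q_H = 0.3202 × 806 = 258 kJ.

W_max ≈ 258 kJ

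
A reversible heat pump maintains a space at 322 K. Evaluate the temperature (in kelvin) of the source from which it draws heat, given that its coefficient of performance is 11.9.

T_C ≈ 294.9 K

COP_HP = T_H/(T_H − T_C) ⇒ T_C = T_H·(COP_HP − 1)/COP_HP = 322.00 × (11.9 − 1)/11.9 = 294.9 K.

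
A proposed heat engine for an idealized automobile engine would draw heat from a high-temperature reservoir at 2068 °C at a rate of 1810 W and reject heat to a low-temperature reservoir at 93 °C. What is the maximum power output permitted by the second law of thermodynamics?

T_H = 2068 °C → 2068 + 273.15 = 2341.15 K.
T_C = 93 °C → 93 + 273.15 = 366.15 K.
The upper bound on efficiency is η_max = 1 − T_C/T_H = 1 − 366.15/2341.15 = 0.8436.
W_max = η_max · Q_H = 0.8436 × 1810 = 1527 W.

Ẇ_max ≈ 1527 W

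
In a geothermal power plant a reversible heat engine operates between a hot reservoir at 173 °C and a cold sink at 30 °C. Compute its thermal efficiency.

T_H = 173 °C → 173 + 273.15 = 446.15 K.
T_C = 30 °C → 30 + 273.15 = 303.15 K.
η_rev = 1 − T_C/T_H = 1 − 303.15/446.15 = 0.321.

η ≈ 0.321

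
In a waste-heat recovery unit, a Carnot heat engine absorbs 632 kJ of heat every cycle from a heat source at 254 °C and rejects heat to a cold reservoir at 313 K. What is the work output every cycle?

T_H = 254 °C → 254 + 273.15 = 527.15 K.
The Carnot efficiency is η = 1 − T_C/T_H = 1 − 313.00/527.15 = 0.4062.
W = η·Q_H = 0.4062 × 632 = 257 kJ.

W ≈ 257 kJ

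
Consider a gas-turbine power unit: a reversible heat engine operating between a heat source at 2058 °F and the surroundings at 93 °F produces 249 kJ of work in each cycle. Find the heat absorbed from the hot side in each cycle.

Q_H ≈ 319 kJ

T_H = 2058 °F → (2058 − 32) × 5/9 = 1125.56 °C = 1398.71 K.
T_C = 93 °F → (93 − 32) × 5/9 = 33.89 °C = 307.04 K.
Carnot efficiency: η = 1 − T_C/T_H = 1 − 307.04/1398.71 = 0.7805.
Q_H = W/η = 249/0.7805 = 319 kJ.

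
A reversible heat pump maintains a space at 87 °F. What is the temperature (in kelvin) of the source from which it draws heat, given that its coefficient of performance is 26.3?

T_H = 87 °F → (87 − 32) × 5/9 = 30.56 °C = 303.71 K.
COP_HP = T_H/(T_H − T_C) ⇒ T_C = T_H·(COP_HP − 1)/COP_HP = 303.71 × (26.3 − 1)/26.3 = 292.2 K.

T_C ≈ 292.2 K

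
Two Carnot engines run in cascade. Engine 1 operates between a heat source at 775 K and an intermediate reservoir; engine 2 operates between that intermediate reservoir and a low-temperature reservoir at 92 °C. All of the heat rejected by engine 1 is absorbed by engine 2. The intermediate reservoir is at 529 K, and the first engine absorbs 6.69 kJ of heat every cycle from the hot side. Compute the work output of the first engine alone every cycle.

W₁ ≈ 2.12 kJ

T_C = 92 °C → 92 + 273.15 = 365.15 K.
First-stage efficiency η₁ = 1 − T_m/T_H = 1 − 529.00/775.00 = 0.3174.
W₁ = η₁·Q_H = 0.3174 × 6.69 = 2.12 kJ.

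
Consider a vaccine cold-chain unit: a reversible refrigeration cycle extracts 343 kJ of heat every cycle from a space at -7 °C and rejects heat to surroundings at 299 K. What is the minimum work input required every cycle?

W_in ≈ 42.34 kJ

T_C = -7 °C → -7 + 273.15 = 266.15 K.
COP_R = T_C/(T_H − T_C) = 266.15/32.85 = 8.1020.
W = Q_C/COP_R = 343/8.1020 = 42.34 kJ.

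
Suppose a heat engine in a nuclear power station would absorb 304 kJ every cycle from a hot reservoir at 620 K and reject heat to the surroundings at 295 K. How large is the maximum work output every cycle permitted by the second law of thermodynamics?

W_max ≈ 159 kJ

By the Carnot theorem, η_max = 1 − T_C/T_H = 1 − 295.00/620.00 = 0.5242.
W_max = η_max · Q_H = 0.5242 × 304 = 159 kJ.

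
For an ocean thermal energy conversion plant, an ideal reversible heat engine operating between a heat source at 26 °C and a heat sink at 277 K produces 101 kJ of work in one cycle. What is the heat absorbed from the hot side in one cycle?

T_H = 26 °C → 26 + 273.15 = 299.15 K.
η_rev = 1 − T_C/T_H = 1 − 277.00/299.15 = 0.0740.
Q_H = W/η = 101/0.0740 = 1364 kJ.

Q_H ≈ 1364 kJ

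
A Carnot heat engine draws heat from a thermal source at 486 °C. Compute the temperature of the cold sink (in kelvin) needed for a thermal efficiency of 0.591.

T_C ≈ 310 K

T_H = 486 °C → 486 + 273.15 = 759.15 K.
From η = 1 − T_C/T_H, T_C = T_H·(1 − η) = 759.15 × (1 − 0.591) = 310 K.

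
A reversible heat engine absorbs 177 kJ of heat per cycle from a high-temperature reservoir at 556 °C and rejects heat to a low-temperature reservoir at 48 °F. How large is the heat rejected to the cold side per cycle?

Q_C ≈ 60.2 kJ

T_H = 556 °C → 556 + 273.15 = 829.15 K.
T_C = 48 °F → (48 − 32) × 5/9 = 8.89 °C = 282.04 K.
The Carnot efficiency is η = 1 − T_C/T_H = 1 − 282.04/829.15 = 0.6598.
For a reversible cycle Q_C/Q_H = T_C/T_H, so Q_C = 177 × 282.04/829.15 = 60.2 kJ.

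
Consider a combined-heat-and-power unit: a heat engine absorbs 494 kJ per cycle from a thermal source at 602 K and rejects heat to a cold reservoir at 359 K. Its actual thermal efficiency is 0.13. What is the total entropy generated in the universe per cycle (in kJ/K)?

W = η·Q_H = 0.13 × 494 = 64.22 kJ, so Q_C = Q_H − W = 429.8 kJ.
Reservoir entropy changes: ΔS_H = −Q_H/T_H = −494/602.00 = -0.8206 kJ/K and ΔS_C = +Q_C/T_C = 429.8/359.00 = 1.197 kJ/K.
ΔS_univ = −Q_H/T_H + Q_C/T_C = 0.377 kJ/K (> 0, since η = 0.13 < η_Carnot = 0.404).

ΔS_univ ≈ 0.377 kJ/K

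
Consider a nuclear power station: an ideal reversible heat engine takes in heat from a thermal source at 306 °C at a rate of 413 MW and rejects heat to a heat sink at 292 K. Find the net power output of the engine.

T_H = 306 °C → 306 + 273.15 = 579.15 K.
Carnot efficiency: η = 1 − T_C/T_H = 1 − 292.00/579.15 = 0.4958.
W = η·Q_H = 0.4958 × 413 = 204.8 MW.

Ẇ ≈ 204.8 MW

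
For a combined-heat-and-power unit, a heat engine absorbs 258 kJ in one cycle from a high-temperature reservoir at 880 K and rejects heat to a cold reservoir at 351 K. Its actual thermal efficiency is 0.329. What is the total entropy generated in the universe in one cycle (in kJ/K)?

W = η·Q_H = 0.329 × 258 = 84.88 kJ, so Q_C = Q_H − W = 173.1 kJ.
Reservoir entropy changes: ΔS_H = −Q_H/T_H = −258/880.00 = -0.2932 kJ/K and ΔS_C = +Q_C/T_C = 173.1/351.00 = 0.4932 kJ/K.
ΔS_univ = −Q_H/T_H + Q_C/T_C = 0.200 kJ/K (> 0, since η = 0.329 < η_Carnot = 0.601).

ΔS_univ ≈ 0.200 kJ/K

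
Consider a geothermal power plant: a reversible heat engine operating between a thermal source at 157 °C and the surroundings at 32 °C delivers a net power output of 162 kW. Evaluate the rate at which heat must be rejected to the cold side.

Q̇_C ≈ 395 kW

T_H = 157 °C → 157 + 273.15 = 430.15 K.
T_C = 32 °C → 32 + 273.15 = 305.15 K.
For a reversible engine, η = 1 − T_C/T_H = 1 − 305.15/430.15 = 0.2906.
Since Q_C/Q_H = T_C/T_H and Q_H = W/η, Q_C = W·T_C/(T_H − T_C) = 162 × 305.15/125.00 = 395 kW.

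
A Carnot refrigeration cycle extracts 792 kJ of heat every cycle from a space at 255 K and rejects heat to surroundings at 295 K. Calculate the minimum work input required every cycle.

COP_R = T_C/(T_H − T_C) = 255.00/40.00 = 6.3750.
W = Q_C/COP_R = 792/6.3750 = 124.2 kJ.

W_in ≈ 124.2 kJ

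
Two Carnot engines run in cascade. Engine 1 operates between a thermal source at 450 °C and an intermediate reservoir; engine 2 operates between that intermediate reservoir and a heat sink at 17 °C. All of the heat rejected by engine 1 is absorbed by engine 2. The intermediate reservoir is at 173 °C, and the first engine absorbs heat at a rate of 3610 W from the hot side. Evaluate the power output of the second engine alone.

Ẇ₂ ≈ 779 W

T_H = 450 °C → 450 + 273.15 = 723.15 K.
T_C = 17 °C → 17 + 273.15 = 290.15 K.
T_m = 173 °C → 173 + 273.15 = 446.15 K.
Heat entering the second stage: Q_m = Q_H·(T_m/T_H) = 3610 × 446.15/723.15 = 2230 W.
Second-stage efficiency η₂ = 1 − T_C/T_m = 1 − 290.15/446.15 = 0.3497, so W₂ = η₂·Q_m = 779 W.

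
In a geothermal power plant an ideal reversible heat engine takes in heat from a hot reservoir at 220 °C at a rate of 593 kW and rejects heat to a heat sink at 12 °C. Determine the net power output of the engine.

Ẇ ≈ 250.1 kW

T_H = 220 °C → 220 + 273.15 = 493.15 K.
T_C = 12 °C → 12 + 273.15 = 285.15 K.
The Carnot efficiency is η = 1 − T_C/T_H = 1 − 285.15/493.15 = 0.4218.
W = η·Q_H = 0.4218 × 593 = 250.1 kW.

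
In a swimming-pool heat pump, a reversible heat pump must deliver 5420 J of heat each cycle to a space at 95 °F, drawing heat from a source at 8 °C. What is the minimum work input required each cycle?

W_in ≈ 474.9 J

T_H = 95 °F → (95 − 32) × 5/9 = 35.00 °C = 308.15 K.
T_C = 8 °C → 8 + 273.15 = 281.15 K.
For a reversible heat pump, COP_HP = T_H/(T_H − T_C) = 308.15/27.00 = 11.4130.
W = Q_H/COP_HP = 5420/11.4130 = 474.9 J.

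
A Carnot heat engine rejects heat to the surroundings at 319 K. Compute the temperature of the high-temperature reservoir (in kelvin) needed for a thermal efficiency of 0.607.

T_H ≈ 812 K

From η = 1 − T_C/T_H, solving for T_H gives T_H = T_C/(1 − η) = 319.00/(1 − 0.607) = 812 K.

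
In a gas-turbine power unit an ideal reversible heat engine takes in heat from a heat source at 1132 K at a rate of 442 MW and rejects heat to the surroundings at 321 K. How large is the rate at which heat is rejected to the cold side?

Q̇_C ≈ 125 MW

Carnot efficiency: η = 1 − T_C/T_H = 1 − 321.00/1132.00 = 0.7164.
For a reversible cycle Q_C/Q_H = T_C/T_H, so Q_C = 442 × 321.00/1132.00 = 125 MW.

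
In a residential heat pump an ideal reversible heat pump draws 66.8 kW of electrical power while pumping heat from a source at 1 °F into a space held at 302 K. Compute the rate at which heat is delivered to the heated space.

T_C = 1 °F → (1 − 32) × 5/9 = -17.22 °C = 255.93 K.
COP_HP = T_H/(T_H − T_C) = 302.00/46.07 = 6.5549.
Q_H = COP_HP · W = 6.5549 × 66.8 = 438 kW.

Q̇_H ≈ 438 kW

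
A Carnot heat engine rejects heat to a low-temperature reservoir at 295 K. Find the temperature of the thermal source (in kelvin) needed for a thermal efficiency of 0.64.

T_H ≈ 819 K

From η = 1 − T_C/T_H, solving for T_H gives T_H = T_C/(1 − η) = 295.00/(1 − 0.64) = 819 K.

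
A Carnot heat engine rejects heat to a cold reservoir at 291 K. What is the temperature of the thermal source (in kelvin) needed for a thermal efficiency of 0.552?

From η = 1 − T_C/T_H, solving for T_H gives T_H = T_C/(1 − η) = 291.00/(1 − 0.552) = 649.6 K.

T_H ≈ 649.6 K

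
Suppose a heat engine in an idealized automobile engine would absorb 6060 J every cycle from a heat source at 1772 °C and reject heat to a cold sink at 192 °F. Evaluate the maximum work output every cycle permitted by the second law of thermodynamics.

W_max ≈ 4987 J

T_H = 1772 °C → 1772 + 273.15 = 2045.15 K.
T_C = 192 °F → (192 − 32) × 5/9 = 88.89 °C = 362.04 K.
No engine can exceed the Carnot limit: η_max = 1 − T_C/T_H = 1 − 362.04/2045.15 = 0.8230.
W_max = η_max · Q_H = 0.8230 × 6060 = 4987 J.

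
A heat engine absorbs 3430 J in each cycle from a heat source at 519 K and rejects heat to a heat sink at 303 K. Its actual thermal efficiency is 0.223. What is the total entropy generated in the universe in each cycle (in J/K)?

W = η·Q_H = 0.223 × 3430 = 764.9 J, so Q_C = Q_H − W = 2665 J.
Entropy balance on the reservoirs: −Q_H/T_H = -6.609 J/K, +Q_C/T_C = 8.796 J/K.
ΔS_univ = −Q_H/T_H + Q_C/T_C = 2.187 J/K (> 0, since η = 0.223 < η_Carnot = 0.416).

ΔS_univ ≈ 2.187 J/K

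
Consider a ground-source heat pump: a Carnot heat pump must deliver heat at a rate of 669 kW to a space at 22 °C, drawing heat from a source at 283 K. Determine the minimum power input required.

T_H = 22 °C → 22 + 273.15 = 295.15 K.
For a reversible heat pump, COP_HP = T_H/(T_H − T_C) = 295.15/12.15 = 24.2922.
W = Q_H/COP_HP = 669/24.2922 = 27.54 kW.

Ẇ_in ≈ 27.54 kW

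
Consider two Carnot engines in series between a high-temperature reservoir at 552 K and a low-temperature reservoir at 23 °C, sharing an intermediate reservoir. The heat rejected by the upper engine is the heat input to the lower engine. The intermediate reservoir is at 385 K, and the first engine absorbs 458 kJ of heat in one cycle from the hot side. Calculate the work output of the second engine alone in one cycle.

T_C = 23 °C → 23 + 273.15 = 296.15 K.
Heat entering the second stage: Q_m = Q_H·(T_m/T_H) = 458 × 385.00/552.00 = 319 kJ.
Second-stage efficiency η₂ = 1 − T_C/T_m = 1 − 296.15/385.00 = 0.2308, so W₂ = η₂·Q_m = 73.7 kJ.

W₂ ≈ 73.7 kJ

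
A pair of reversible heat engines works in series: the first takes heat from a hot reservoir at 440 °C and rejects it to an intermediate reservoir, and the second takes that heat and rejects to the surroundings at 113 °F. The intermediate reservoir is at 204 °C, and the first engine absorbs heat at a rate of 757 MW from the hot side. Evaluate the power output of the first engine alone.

Ẇ₁ ≈ 250.5 MW

T_H = 440 °C → 440 + 273.15 = 713.15 K.
T_C = 113 °F → (113 − 32) × 5/9 = 45.00 °C = 318.15 K.
T_m = 204 °C → 204 + 273.15 = 477.15 K.
First-stage efficiency η₁ = 1 − T_m/T_H = 1 − 477.15/713.15 = 0.3309.
W₁ = η₁·Q_H = 0.3309 × 757 = 250.5 MW.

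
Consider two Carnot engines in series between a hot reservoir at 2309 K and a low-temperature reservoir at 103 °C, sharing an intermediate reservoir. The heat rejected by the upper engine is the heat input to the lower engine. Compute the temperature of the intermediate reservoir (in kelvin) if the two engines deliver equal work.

T_m ≈ 1340 K

T_C = 103 °C → 103 + 273.15 = 376.15 K.
For reversible stages Q_m = Q_H·(T_m/T_H). Setting W₁ = Q_H(1 − T_m/T_H) equal to W₂ = Q_m(1 − T_C/T_m) = Q_H·(T_m − T_C)/T_H gives T_H − T_m = T_m − T_C, so T_m = (T_H + T_C)/2 = (2309.00 + 376.15)/2 = 1340 K.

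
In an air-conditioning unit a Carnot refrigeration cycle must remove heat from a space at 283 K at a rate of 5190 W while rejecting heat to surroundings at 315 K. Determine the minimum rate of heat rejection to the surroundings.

Q̇_H ≈ 5780 W

For a reversible cycle Q_H/Q_C = T_H/T_C, so Q_H = Q_C·T_H/T_C = 5190 × 315.00/283.00 = 5780 W.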